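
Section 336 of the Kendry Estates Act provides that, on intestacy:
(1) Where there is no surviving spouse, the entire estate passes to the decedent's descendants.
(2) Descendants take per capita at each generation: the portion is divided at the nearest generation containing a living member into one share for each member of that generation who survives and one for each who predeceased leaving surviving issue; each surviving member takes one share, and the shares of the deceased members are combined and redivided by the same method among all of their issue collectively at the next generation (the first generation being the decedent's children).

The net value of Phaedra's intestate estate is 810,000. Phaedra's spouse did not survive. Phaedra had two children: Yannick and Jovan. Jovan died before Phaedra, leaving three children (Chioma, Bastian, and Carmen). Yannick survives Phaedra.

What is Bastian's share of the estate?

The entire 810,000 passes to the descendants.
That amount (810,000) is divided at the children's generation into 2 shares of 405,000. Yannick takes 405,000. The remaining share for the deceased Jovan (405,000) is carried to the next generation.
That pool (405,000) is divided at the grandchildren's generation equally among Chioma, Bastian, and Carmen: 135,000 each.

Bastian receives 135,000.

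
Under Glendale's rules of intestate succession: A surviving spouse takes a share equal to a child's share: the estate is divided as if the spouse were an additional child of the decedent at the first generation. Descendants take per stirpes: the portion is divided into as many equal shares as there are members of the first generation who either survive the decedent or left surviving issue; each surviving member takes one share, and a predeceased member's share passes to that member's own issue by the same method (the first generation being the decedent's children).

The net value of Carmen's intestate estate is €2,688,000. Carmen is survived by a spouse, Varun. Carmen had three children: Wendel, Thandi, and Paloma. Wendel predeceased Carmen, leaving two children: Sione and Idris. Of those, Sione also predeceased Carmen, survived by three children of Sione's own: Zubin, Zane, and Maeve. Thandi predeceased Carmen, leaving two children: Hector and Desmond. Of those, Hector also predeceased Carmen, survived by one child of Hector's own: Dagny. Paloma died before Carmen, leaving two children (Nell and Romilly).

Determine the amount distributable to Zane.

Zane receives €112,000.

The spouse counts as an additional share at the children's level, so there are 4 primary shares of €672,000. Varun takes one such share (€672,000).
The children's combined portion (€2,016,000) is divided into 3 shares of €672,000: Wendel's €672,000 share passes to Wendel's issue; Thandi's €672,000 share passes to Thandi's issue; Paloma's €672,000 share passes to Paloma's issue.
Wendel's share (€672,000) is divided into 2 shares of €336,000: Idris takes €336,000; Sione's €336,000 share passes to Sione's issue.
Sione's share (€336,000) is divided into 3 shares of €112,000: Zubin, Zane, and Maeve each take €112,000.
Thandi's share (€672,000) is divided into 2 shares of €336,000: Desmond takes €336,000; Hector's €336,000 share passes to Hector's issue.
Hector's share (€336,000) passes entirely to Dagny.
Paloma's share (€672,000) is divided into 2 shares of €336,000: Nell and Romilly each take €336,000.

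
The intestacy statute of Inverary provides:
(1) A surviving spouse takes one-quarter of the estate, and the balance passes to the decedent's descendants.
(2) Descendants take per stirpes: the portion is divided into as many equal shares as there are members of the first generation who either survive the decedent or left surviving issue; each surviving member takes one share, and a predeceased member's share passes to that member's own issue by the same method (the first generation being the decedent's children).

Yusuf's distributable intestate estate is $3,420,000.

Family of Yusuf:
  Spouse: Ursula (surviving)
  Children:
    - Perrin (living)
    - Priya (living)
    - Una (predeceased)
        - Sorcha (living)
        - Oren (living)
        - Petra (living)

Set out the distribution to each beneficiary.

Ursula takes one-quarter of $3,420,000 = $855,000. The remaining $2,565,000 passes to the descendants.
The descendants' portion ($2,565,000) is divided into 3 shares of $855,000: Perrin and Priya each take $855,000; Una's $855,000 share passes to Una's issue.
Una's share ($855,000) is divided into 3 shares of $285,000: Sorcha, Oren, and Petra each take $285,000.

Ursula: $855,000; Perrin: $855,000; Priya: $855,000; Sorcha: $285,000; Oren: $285,000; Petra: $285,000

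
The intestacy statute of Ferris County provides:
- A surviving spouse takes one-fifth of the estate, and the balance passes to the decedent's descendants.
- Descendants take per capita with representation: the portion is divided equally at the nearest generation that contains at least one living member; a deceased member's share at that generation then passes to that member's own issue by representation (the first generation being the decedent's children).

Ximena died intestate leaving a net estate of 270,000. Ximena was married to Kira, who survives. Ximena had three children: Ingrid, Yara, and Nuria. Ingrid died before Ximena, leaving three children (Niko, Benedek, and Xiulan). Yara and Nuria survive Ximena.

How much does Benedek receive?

Kira takes one-fifth of 270,000 = 54,000. The remaining 216,000 passes to the descendants.
The descendants' portion (216,000) is divided into 3 shares of 72,000: Yara and Nuria each take 72,000; Ingrid's 72,000 share passes to Ingrid's issue.
Ingrid's share (72,000) is divided into 3 shares of 24,000: Niko, Benedek, and Xiulan each take 24,000.

Benedek receives 24,000.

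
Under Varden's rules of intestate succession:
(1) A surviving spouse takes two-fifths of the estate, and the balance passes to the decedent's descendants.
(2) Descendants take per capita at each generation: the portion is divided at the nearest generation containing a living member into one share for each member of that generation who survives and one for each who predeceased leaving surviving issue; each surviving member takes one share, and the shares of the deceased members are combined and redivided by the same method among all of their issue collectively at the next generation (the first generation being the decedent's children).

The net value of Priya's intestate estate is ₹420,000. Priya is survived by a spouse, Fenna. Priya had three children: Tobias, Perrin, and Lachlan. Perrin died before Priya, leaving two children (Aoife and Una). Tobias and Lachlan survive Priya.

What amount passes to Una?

Una receives ₹42,000.

Fenna takes two-fifths of ₹420,000 = ₹168,000. The remaining ₹252,000 passes to the descendants.
The descendants' portion (₹252,000) is divided at the children's generation into 3 shares of ₹84,000. Tobias and Lachlan each take ₹84,000. The remaining share for the deceased Perrin (₹84,000) is carried to the next generation.
That pool (₹84,000) is divided at the grandchildren's generation equally among Aoife and Una: ₹42,000 each.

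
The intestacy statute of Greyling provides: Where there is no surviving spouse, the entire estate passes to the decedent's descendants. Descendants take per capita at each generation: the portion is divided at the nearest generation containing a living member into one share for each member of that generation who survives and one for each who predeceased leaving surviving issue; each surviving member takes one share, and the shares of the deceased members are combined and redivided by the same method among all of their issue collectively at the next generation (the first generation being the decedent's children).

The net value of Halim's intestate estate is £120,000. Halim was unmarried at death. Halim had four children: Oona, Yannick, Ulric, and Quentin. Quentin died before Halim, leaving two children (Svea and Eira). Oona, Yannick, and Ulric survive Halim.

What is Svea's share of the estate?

Svea receives £15,000.

The entire £120,000 passes to the descendants.
That amount (£120,000) is divided at the children's generation into 4 shares of £30,000. Oona, Yannick, and Ulric each take £30,000. The remaining share for the deceased Quentin (£30,000) is carried to the next generation.
That pool (£30,000) is divided at the grandchildren's generation equally among Svea and Eira: £15,000 each.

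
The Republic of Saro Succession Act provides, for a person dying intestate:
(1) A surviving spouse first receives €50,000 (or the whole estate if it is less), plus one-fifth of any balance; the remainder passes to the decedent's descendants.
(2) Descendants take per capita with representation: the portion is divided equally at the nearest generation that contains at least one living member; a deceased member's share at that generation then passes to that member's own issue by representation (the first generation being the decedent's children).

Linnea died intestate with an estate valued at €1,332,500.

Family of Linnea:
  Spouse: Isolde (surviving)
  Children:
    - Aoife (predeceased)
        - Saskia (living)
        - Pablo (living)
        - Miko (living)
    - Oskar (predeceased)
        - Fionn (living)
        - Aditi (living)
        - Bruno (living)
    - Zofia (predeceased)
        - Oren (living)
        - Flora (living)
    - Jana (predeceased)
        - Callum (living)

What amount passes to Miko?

Miko receives €114,000.

Isolde first takes €50,000, leaving a balance of €1,282,500. Isolde then takes one-fifth of the balance (€256,500), for a total of €306,500. The remaining €1,026,000 passes to the descendants.
No child survives, so the initial division is made at the grandchildren's generation.
The descendants' portion (€1,026,000) is divided into 9 shares of €114,000: Saskia, Pablo, Miko, Fionn, Aditi, Bruno, Oren, Flora, and Callum each take €114,000.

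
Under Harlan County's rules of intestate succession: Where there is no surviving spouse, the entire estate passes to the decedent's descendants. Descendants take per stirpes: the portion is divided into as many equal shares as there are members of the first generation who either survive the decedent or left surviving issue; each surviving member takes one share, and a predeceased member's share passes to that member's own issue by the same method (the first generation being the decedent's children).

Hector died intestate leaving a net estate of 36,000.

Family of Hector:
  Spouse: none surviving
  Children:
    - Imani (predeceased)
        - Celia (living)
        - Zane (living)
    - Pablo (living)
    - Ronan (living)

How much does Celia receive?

The entire 36,000 passes to the descendants.
That amount (36,000) is divided into 3 shares of 12,000: Pablo and Ronan each take 12,000; Imani's 12,000 share passes to Imani's issue.
Imani's share (12,000) is divided into 2 shares of 6,000: Celia and Zane each take 6,000.

Celia receives 6,000.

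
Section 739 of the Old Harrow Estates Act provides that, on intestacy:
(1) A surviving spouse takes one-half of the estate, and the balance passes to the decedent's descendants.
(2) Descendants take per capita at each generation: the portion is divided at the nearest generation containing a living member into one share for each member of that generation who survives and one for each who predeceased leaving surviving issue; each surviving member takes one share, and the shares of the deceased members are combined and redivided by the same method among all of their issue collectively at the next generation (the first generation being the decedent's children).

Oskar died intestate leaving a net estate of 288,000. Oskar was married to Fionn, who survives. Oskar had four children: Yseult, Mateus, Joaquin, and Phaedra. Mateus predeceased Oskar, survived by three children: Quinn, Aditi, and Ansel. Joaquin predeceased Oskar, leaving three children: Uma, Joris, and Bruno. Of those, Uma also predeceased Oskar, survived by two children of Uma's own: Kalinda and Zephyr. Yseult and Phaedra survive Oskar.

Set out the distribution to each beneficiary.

Fionn: 144,000; Yseult: 36,000; Quinn: 12,000; Aditi: 12,000; Ansel: 12,000; Kalinda: 6,000; Zephyr: 6,000; Joris: 12,000; Bruno: 12,000; Phaedra: 36,000

Fionn takes one-half of 288,000 = 144,000. The remaining 144,000 passes to the descendants.
The descendants' portion (144,000) is divided at the children's generation into 4 shares of 36,000. Yseult and Phaedra each take 36,000. The 2 shares of the deceased (Mateus and Joaquin) are combined into a pool of 72,000.
That pool (72,000) is divided at the grandchildren's generation into 6 shares of 12,000. Quinn, Aditi, Ansel, Joris, and Bruno each take 12,000. The remaining share for the deceased Uma (12,000) is carried to the next generation.
That pool (12,000) is divided at the great-grandchildren's generation equally among Kalinda and Zephyr: 6,000 each.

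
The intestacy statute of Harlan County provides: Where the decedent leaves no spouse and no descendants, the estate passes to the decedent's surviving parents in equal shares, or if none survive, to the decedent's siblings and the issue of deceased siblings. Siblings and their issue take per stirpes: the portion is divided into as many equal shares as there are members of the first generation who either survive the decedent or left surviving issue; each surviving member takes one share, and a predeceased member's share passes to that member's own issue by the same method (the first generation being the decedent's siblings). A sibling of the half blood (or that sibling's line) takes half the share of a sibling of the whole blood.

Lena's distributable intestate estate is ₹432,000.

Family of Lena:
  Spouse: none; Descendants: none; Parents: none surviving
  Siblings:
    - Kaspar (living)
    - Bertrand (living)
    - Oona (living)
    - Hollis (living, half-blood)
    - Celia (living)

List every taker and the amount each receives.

The entire ₹432,000 passes to the siblings and their issue.
Counting each half-blood sibling's line as half a unit, there are 9/2 units in ₹432,000, so one unit is ₹96,000. Whole-blood lines (Kaspar, Bertrand, Oona, and Celia) take ₹96,000 each; half-blood lines (Hollis) take ₹48,000 each.

Kaspar: ₹96,000; Bertrand: ₹96,000; Oona: ₹96,000; Hollis: ₹48,000; Celia: ₹96,000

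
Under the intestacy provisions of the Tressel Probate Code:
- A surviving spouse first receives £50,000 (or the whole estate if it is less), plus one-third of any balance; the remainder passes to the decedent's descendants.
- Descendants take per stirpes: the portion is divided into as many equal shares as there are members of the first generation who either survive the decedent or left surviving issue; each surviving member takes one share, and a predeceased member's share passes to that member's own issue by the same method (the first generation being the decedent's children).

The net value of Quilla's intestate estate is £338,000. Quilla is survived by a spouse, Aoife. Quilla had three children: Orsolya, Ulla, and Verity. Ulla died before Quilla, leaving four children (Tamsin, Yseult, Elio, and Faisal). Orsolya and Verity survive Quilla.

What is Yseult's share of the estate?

Aoife first takes £50,000, leaving a balance of £288,000. Aoife then takes one-third of the balance (£96,000), for a total of £146,000. The remaining £192,000 passes to the descendants.
The descendants' portion (£192,000) is divided into 3 shares of £64,000: Orsolya and Verity each take £64,000; Ulla's £64,000 share passes to Ulla's issue.
Ulla's share (£64,000) is divided into 4 shares of £16,000: Tamsin, Yseult, Elio, and Faisal each take £16,000.

Yseult receives £16,000.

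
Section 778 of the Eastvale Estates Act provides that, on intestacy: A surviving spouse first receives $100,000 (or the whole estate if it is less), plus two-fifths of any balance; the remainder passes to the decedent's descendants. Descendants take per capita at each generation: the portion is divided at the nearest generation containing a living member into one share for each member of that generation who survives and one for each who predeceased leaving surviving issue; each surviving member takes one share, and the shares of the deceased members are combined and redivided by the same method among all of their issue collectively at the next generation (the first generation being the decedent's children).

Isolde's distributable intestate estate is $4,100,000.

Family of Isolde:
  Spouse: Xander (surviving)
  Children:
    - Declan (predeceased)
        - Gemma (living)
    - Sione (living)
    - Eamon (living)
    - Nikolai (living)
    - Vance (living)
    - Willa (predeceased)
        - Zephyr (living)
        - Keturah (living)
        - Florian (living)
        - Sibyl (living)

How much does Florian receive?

Florian receives $160,000.

Xander first takes $100,000, leaving a balance of $4,000,000. Xander then takes two-fifths of the balance ($1,600,000), for a total of $1,700,000. The remaining $2,400,000 passes to the descendants.
The descendants' portion ($2,400,000) is divided at the children's generation into 6 shares of $400,000. Sione, Eamon, Nikolai, and Vance each take $400,000. The 2 shares of the deceased (Declan and Willa) are combined into a pool of $800,000.
That pool ($800,000) is divided at the grandchildren's generation equally among Gemma, Zephyr, Keturah, Florian, and Sibyl: $160,000 each.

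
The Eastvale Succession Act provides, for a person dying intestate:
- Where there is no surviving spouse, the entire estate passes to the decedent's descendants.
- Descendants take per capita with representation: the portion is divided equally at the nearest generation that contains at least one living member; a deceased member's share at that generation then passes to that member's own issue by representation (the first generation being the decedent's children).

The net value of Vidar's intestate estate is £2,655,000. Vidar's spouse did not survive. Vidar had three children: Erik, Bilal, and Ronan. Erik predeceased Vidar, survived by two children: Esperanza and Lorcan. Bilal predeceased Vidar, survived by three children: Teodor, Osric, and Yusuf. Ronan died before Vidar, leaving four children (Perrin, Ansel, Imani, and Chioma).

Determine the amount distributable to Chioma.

The entire £2,655,000 passes to the descendants.
No child survives, so the initial division is made at the grandchildren's generation.
That amount (£2,655,000) is divided into 9 shares of £295,000: Esperanza, Lorcan, Teodor, Osric, Yusuf, Perrin, Ansel, Imani, and Chioma each take £295,000.

Chioma receives £295,000.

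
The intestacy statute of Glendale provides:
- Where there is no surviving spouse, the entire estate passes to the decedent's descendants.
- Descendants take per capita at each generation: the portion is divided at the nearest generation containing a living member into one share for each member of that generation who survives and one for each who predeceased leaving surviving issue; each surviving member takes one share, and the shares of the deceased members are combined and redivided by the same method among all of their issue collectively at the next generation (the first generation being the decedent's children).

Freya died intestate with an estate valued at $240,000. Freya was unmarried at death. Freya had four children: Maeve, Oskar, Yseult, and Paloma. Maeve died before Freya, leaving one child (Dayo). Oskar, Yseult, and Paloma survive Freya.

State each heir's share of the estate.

Dayo: $60,000; Oskar: $60,000; Yseult: $60,000; Paloma: $60,000

The entire $240,000 passes to the descendants.
That amount ($240,000) is divided at the children's generation into 4 shares of $60,000. Oskar, Yseult, and Paloma each take $60,000. The remaining share for the deceased Maeve ($60,000) is carried to the next generation.
That pool ($60,000) passes entirely to Dayo, the sole taker at the grandchildren's generation.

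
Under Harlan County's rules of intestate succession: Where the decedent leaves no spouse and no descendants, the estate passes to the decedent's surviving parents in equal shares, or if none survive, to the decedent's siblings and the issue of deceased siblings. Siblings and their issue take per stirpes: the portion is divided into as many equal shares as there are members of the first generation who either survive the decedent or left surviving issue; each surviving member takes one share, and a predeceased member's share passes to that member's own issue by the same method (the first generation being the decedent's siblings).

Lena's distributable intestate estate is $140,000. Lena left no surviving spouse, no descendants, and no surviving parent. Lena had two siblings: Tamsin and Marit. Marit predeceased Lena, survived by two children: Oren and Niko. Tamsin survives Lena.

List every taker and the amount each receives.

Tamsin: $70,000; Oren: $35,000; Niko: $35,000

The entire $140,000 passes to the siblings and their issue.
That amount ($140,000) is divided into 2 shares of $70,000: Tamsin takes $70,000; Marit's $70,000 share passes to Marit's issue.
Marit's share ($70,000) is divided into 2 shares of $35,000: Oren and Niko each take $35,000.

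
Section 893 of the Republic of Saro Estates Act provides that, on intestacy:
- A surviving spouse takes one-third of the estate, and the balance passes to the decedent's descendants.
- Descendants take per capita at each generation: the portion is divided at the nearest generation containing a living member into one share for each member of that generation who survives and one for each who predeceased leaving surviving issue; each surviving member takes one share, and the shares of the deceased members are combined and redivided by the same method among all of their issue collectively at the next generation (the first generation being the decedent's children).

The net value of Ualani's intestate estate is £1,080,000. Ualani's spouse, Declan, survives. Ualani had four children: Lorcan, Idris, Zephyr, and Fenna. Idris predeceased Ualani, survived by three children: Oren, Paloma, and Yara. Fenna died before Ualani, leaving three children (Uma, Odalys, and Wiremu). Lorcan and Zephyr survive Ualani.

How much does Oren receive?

Declan takes one-third of £1,080,000 = £360,000. The remaining £720,000 passes to the descendants.
The descendants' portion (£720,000) is divided at the children's generation into 4 shares of £180,000. Lorcan and Zephyr each take £180,000. The 2 shares of the deceased (Idris and Fenna) are combined into a pool of £360,000.
That pool (£360,000) is divided at the grandchildren's generation equally among Oren, Paloma, Yara, Uma, Odalys, and Wiremu: £60,000 each.

Oren receives £60,000.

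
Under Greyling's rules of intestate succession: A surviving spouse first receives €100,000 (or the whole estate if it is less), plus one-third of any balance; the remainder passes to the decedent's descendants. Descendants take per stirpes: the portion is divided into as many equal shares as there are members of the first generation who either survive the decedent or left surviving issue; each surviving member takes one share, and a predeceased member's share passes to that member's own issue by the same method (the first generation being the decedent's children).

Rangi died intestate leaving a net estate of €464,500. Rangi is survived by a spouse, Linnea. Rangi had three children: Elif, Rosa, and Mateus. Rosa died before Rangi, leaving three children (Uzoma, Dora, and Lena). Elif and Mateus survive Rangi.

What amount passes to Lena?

Lena receives €27,000.

Linnea first takes €100,000, leaving a balance of €364,500. Linnea then takes one-third of the balance (€121,500), for a total of €221,500. The remaining €243,000 passes to the descendants.
The descendants' portion (€243,000) is divided into 3 shares of €81,000: Elif and Mateus each take €81,000; Rosa's €81,000 share passes to Rosa's issue.
Rosa's share (€81,000) is divided into 3 shares of €27,000: Uzoma, Dora, and Lena each take €27,000.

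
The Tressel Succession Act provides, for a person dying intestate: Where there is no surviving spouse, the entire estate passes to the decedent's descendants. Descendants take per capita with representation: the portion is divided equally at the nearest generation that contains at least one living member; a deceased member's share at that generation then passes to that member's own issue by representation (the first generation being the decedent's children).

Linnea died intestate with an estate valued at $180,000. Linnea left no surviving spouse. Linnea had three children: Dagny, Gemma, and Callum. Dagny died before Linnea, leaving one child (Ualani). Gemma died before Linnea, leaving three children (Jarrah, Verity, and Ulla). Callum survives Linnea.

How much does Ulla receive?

Ulla receives $20,000.

The entire $180,000 passes to the descendants.
That amount ($180,000) is divided into 3 shares of $60,000: Callum takes $60,000; Dagny's $60,000 share passes to Dagny's issue; Gemma's $60,000 share passes to Gemma's issue.
Dagny's share ($60,000) passes entirely to Ualani.
Gemma's share ($60,000) is divided into 3 shares of $20,000: Jarrah, Verity, and Ulla each take $20,000.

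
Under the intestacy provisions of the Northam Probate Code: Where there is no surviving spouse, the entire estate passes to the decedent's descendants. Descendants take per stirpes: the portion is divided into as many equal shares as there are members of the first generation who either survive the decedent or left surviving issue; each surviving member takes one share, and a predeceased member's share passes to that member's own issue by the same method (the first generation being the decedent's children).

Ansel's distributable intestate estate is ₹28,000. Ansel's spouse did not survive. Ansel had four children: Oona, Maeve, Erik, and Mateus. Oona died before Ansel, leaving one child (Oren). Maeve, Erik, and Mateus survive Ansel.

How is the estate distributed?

Oren: ₹7,000; Maeve: ₹7,000; Erik: ₹7,000; Mateus: ₹7,000

The entire ₹28,000 passes to the descendants.
That amount (₹28,000) is divided into 4 shares of ₹7,000: Maeve, Erik, and Mateus each take ₹7,000; Oona's ₹7,000 share passes to Oona's issue.
Oona's share (₹7,000) passes entirely to Oren.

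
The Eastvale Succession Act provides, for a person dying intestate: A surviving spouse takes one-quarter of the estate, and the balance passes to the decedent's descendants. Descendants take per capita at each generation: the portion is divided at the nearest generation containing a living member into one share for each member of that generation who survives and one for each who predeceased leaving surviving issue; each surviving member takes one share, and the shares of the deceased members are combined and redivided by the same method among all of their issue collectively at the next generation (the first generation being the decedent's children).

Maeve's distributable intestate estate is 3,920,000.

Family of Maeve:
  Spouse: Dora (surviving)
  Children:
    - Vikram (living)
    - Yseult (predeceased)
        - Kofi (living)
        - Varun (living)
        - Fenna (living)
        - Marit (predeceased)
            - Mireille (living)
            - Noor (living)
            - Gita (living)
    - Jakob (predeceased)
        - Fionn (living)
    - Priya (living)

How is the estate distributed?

Dora: 980,000; Vikram: 735,000; Kofi: 294,000; Varun: 294,000; Fenna: 294,000; Mireille: 98,000; Noor: 98,000; Gita: 98,000; Fionn: 294,000; Priya: 735,000

Dora takes one-quarter of 3,920,000 = 980,000. The remaining 2,940,000 passes to the descendants.
The descendants' portion (2,940,000) is divided at the children's generation into 4 shares of 735,000. Vikram and Priya each take 735,000. The 2 shares of the deceased (Yseult and Jakob) are combined into a pool of 1,470,000.
That pool (1,470,000) is divided at the grandchildren's generation into 5 shares of 294,000. Kofi, Varun, Fenna, and Fionn each take 294,000. The remaining share for the deceased Marit (294,000) is carried to the next generation.
That pool (294,000) is divided at the great-grandchildren's generation equally among Mireille, Noor, and Gita: 98,000 each.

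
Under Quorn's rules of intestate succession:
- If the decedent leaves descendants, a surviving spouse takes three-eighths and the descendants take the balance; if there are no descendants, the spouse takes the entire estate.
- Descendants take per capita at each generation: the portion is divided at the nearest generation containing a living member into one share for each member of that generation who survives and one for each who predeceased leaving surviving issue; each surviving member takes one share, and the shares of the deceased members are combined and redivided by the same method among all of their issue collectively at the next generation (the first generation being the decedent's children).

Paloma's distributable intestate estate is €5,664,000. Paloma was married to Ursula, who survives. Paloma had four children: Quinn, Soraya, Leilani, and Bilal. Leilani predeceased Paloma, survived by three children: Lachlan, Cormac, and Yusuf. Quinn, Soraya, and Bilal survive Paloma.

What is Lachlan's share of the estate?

Ursula takes three-eighths of €5,664,000 = €2,124,000. The remaining €3,540,000 passes to the descendants.
The descendants' portion (€3,540,000) is divided at the children's generation into 4 shares of €885,000. Quinn, Soraya, and Bilal each take €885,000. The remaining share for the deceased Leilani (€885,000) is carried to the next generation.
That pool (€885,000) is divided at the grandchildren's generation equally among Lachlan, Cormac, and Yusuf: €295,000 each.

Lachlan receives €295,000.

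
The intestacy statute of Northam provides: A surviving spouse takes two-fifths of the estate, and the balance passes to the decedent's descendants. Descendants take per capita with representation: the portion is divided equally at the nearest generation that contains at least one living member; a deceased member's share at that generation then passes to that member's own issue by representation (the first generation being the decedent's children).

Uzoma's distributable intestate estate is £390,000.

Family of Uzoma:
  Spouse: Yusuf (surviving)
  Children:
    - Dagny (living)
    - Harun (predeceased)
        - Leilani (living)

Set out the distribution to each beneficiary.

Yusuf: £156,000; Dagny: £117,000; Leilani: £117,000

Yusuf takes two-fifths of £390,000 = £156,000. The remaining £234,000 passes to the descendants.
The descendants' portion (£234,000) is divided into 2 shares of £117,000: Dagny takes £117,000; Harun's £117,000 share passes to Harun's issue.
Harun's share (£117,000) passes entirely to Leilani.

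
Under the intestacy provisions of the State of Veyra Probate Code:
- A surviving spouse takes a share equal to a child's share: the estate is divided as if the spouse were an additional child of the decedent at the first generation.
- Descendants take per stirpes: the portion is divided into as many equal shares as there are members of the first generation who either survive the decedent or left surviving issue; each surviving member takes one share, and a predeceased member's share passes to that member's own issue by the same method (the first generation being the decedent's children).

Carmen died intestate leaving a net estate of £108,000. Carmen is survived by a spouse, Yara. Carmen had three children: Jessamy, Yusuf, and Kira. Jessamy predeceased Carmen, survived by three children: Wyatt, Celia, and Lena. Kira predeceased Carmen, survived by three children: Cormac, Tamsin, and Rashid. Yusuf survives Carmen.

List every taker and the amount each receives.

The spouse counts as an additional share at the children's level, so there are 4 primary shares of £27,000. Yara takes one such share (£27,000).
The children's combined portion (£81,000) is divided into 3 shares of £27,000: Yusuf takes £27,000; Jessamy's £27,000 share passes to Jessamy's issue; Kira's £27,000 share passes to Kira's issue.
Jessamy's share (£27,000) is divided into 3 shares of £9,000: Wyatt, Celia, and Lena each take £9,000.
Kira's share (£27,000) is divided into 3 shares of £9,000: Cormac, Tamsin, and Rashid each take £9,000.

Yara: £27,000; Wyatt: £9,000; Celia: £9,000; Lena: £9,000; Yusuf: £27,000; Cormac: £9,000; Tamsin: £9,000; Rashid: £9,000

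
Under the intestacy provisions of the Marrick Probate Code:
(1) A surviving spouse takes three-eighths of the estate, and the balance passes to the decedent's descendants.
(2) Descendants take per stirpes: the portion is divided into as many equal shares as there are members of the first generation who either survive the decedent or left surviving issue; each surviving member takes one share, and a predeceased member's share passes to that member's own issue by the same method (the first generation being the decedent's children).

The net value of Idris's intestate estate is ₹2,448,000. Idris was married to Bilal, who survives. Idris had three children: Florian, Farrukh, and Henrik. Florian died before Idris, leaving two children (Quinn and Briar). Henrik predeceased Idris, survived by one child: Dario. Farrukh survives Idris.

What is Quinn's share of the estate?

Bilal takes three-eighths of ₹2,448,000 = ₹918,000. The remaining ₹1,530,000 passes to the descendants.
The descendants' portion (₹1,530,000) is divided into 3 shares of ₹510,000: Farrukh takes ₹510,000; Florian's ₹510,000 share passes to Florian's issue; Henrik's ₹510,000 share passes to Henrik's issue.
Florian's share (₹510,000) is divided into 2 shares of ₹255,000: Quinn and Briar each take ₹255,000.
Henrik's share (₹510,000) passes entirely to Dario.

Quinn receives ₹255,000.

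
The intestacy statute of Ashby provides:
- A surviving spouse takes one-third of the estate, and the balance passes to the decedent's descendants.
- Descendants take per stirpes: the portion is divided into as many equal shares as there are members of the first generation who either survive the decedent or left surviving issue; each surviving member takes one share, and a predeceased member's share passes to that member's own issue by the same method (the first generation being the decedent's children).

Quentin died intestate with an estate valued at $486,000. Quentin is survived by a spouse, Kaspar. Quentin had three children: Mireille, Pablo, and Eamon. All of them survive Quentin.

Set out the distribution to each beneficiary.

Kaspar takes one-third of $486,000 = $162,000. The remaining $324,000 passes to the descendants.
The descendants' portion ($324,000) is divided into 3 shares of $108,000: Mireille, Pablo, and Eamon each take $108,000.

Kaspar: $162,000; Mireille: $108,000; Pablo: $108,000; Eamon: $108,000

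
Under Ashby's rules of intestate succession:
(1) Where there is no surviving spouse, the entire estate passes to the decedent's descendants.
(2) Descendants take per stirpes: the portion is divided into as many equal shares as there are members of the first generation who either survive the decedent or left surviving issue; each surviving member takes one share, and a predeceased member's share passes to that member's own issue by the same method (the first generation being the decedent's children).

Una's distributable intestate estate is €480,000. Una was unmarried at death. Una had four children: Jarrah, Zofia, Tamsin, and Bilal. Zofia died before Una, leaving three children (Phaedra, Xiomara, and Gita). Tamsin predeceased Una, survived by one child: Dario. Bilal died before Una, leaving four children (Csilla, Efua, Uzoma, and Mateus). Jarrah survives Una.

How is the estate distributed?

Jarrah: €120,000; Phaedra: €40,000; Xiomara: €40,000; Gita: €40,000; Dario: €120,000; Csilla: €30,000; Efua: €30,000; Uzoma: €30,000; Mateus: €30,000

The entire €480,000 passes to the descendants.
That amount (€480,000) is divided into 4 shares of €120,000: Jarrah takes €120,000; Zofia's €120,000 share passes to Zofia's issue; Tamsin's €120,000 share passes to Tamsin's issue; Bilal's €120,000 share passes to Bilal's issue.
Zofia's share (€120,000) is divided into 3 shares of €40,000: Phaedra, Xiomara, and Gita each take €40,000.
Tamsin's share (€120,000) passes entirely to Dario.
Bilal's share (€120,000) is divided into 4 shares of €30,000: Csilla, Efua, Uzoma, and Mateus each take €30,000.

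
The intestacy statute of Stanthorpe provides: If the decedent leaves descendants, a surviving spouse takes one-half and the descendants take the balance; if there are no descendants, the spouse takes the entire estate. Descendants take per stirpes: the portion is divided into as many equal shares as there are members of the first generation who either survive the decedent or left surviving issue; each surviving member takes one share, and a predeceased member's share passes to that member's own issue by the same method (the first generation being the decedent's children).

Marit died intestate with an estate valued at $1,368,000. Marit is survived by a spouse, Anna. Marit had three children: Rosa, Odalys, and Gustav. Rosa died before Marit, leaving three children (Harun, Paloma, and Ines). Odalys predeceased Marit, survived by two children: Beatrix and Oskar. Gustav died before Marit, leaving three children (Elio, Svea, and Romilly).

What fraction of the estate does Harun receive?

Anna takes one-half of $1,368,000 = $684,000. The remaining $684,000 passes to the descendants.
The descendants' portion ($684,000) is divided into 3 shares of $228,000: Rosa's $228,000 share passes to Rosa's issue; Odalys's $228,000 share passes to Odalys's issue; Gustav's $228,000 share passes to Gustav's issue.
Rosa's share ($228,000) is divided into 3 shares of $76,000: Harun, Paloma, and Ines each take $76,000.
Odalys's share ($228,000) is divided into 2 shares of $114,000: Beatrix and Oskar each take $114,000.
Gustav's share ($228,000) is divided into 3 shares of $76,000: Elio, Svea, and Romilly each take $76,000.

Harun receives 1/18 of the estate.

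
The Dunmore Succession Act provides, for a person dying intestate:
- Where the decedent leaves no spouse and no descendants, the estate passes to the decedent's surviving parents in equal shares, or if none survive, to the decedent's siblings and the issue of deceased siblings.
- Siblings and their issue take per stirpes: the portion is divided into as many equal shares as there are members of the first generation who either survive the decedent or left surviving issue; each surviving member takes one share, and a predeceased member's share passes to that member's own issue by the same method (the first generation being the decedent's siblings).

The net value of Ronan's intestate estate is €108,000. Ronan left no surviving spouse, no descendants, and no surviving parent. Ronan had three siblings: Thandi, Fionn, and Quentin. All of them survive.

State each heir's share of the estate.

Thandi: €36,000; Fionn: €36,000; Quentin: €36,000

The entire €108,000 passes to the siblings and their issue.
That amount (€108,000) is divided into 3 shares of €36,000: Thandi, Fionn, and Quentin each take €36,000.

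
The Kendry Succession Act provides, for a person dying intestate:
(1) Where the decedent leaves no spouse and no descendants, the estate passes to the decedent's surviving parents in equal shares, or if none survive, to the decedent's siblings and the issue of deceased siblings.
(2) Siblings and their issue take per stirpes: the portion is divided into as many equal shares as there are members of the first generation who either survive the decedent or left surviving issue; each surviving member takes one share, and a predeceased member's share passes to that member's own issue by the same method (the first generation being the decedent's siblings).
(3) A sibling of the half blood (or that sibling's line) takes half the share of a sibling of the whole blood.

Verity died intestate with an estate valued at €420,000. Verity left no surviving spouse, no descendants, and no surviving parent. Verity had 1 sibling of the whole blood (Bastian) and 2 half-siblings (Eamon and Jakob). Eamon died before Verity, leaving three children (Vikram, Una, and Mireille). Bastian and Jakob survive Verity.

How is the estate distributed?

The entire €420,000 passes to the siblings and their issue.
Counting each half-blood sibling's line as half a unit, there are 2 units in €420,000, so one unit is €210,000. Whole-blood lines (Bastian) take €210,000 each; half-blood lines (Eamon and Jakob) take €105,000 each.
Eamon's share (€105,000) is divided into 3 shares of €35,000: Vikram, Una, and Mireille each take €35,000.

Vikram: €35,000; Una: €35,000; Mireille: €35,000; Bastian: €210,000; Jakob: €105,000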